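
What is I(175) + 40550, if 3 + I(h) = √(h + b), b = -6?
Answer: 40560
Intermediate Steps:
I(h) = -3 + √(-6 + h) (I(h) = -3 + √(h - 6) = -3 + √(-6 + h))
I(175) + 40550 = (-3 + √(-6 + 175)) + 40550 = (-3 + √169) + 40550 = (-3 + 13) + 40550 = 10 + 40550 = 40560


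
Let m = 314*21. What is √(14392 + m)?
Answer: √20986 ≈ 144.87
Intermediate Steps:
m = 6594
√(14392 + m) = √(14392 + 6594) = √20986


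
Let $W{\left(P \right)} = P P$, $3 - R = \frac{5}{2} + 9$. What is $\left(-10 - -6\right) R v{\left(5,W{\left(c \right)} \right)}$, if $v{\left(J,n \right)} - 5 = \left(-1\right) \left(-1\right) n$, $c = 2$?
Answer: $306$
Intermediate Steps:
$R = - \frac{17}{2}$ ($R = 3 - \left(\frac{5}{2} + 9\right) = 3 - \frac{23}{2} = - \frac{17}{2} \approx -8.5$)
$W{\left(P \right)} = P^{2}$
$v{\left(J,n \right)} = 5 + n$ ($v{\left(J,n \right)} = 5 + \left(-1\right) \left(-1\right) n = 5 + 1 n = 5 + n$)
$\left(-10 - -6\right) R v{\left(5,W{\left(c \right)} \right)} = \left(-10 - -6\right) \left(- \frac{17}{2}\right) \left(5 + 2^{2}\right) = \left(-10 + 6\right) \left(- \frac{17}{2}\right) \left(5 + 4\right) = \left(-4\right) \left(- \frac{17}{2}\right) 9 = 34 \cdot 9 = 306$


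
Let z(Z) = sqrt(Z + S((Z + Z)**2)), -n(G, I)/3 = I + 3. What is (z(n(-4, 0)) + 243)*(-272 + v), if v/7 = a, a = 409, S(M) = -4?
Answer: 629613 + 2591*I*sqrt(13) ≈ 6.2961e+5 + 9342.0*I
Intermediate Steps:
n(G, I) = -9 - 3*I (n(G, I) = -3*(I + 3) = -3*(3 + I) = -9 - 3*I)
v = 2863 (v = 7*409 = 2863)
z(Z) = sqrt(-4 + Z) (z(Z) = sqrt(Z - 4) = sqrt(-4 + Z))
(z(n(-4, 0)) + 243)*(-272 + v) = (sqrt(-4 + (-9 - 3*0)) + 243)*(-272 + 2863) = (sqrt(-4 + (-9 + 0)) + 243)*2591 = (sqrt(-4 - 9) + 243)*2591 = (sqrt(-13) + 243)*2591 = (I*sqrt(13) + 243)*2591 = (243 + I*sqrt(13))*2591 = 629613 + 2591*I*sqrt(13)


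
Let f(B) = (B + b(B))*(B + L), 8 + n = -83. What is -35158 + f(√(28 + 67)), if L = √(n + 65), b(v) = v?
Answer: -34968 + 2*I*√2470 ≈ -34968.0 + 99.398*I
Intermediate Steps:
n = -91 (n = -8 - 83 = -91)
L = I*√26 (L = √(-91 + 65) = √(-26) = I*√26 ≈ 5.099*I)
f(B) = 2*B*(B + I*√26) (f(B) = (B + B)*(B + I*√26) = (2*B)*(B + I*√26) = 2*B*(B + I*√26))
-35158 + f(√(28 + 67)) = -35158 + 2*√(28 + 67)*(√(28 + 67) + I*√26) = -35158 + 2*√95*(√95 + I*√26)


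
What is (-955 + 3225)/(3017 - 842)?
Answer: 454/435 ≈ 1.0437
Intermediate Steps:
(-955 + 3225)/(3017 - 842) = 2270/2175 = 2270*(1/2175) = 454/435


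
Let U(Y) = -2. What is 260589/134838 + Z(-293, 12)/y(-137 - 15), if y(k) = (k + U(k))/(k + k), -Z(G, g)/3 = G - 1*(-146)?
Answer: 39214399/44946 ≈ 872.48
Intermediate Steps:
Z(G, g) = -438 - 3*G (Z(G, g) = -3*(G - 1*(-146)) = -3*(G + 146) = -3*(146 + G) = -438 - 3*G)
y(k) = (-2 + k)/(2*k) (y(k) = (k - 2)/(k + k) = (-2 + k)/((2*k)) = (-2 + k)*(1/(2*k)) = (-2 + k)/(2*k))
260589/134838 + Z(-293, 12)/y(-137 - 15) = 260589/134838 + (-438 - 3*(-293))/(((-2 + (-137 - 15))/(2*(-137 - 15)))) = 260589*(1/134838) + (-438 + 879)/(((½)*(-2 - 152)/(-152))) = 86863/44946 + 441/(((½)*(-1/152)*(-154))) = 86863/44946 + 441/(77/152) = 86863/44946 + 441*(152/77) = 86863/44946 + 9576/11 = 39214399/44946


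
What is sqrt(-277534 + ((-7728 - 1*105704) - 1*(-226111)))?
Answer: I*sqrt(164855) ≈ 406.02*I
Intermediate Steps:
sqrt(-277534 + ((-7728 - 1*105704) - 1*(-226111))) = sqrt(-277534 + ((-7728 - 105704) + 226111)) = sqrt(-277534 + (-113432 + 226111)) = sqrt(-277534 + 112679) = sqrt(-164855) = I*sqrt(164855)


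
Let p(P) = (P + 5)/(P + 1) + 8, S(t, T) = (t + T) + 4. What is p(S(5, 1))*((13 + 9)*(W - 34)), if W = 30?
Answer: -824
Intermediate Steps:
S(t, T) = 4 + T + t (S(t, T) = (T + t) + 4 = 4 + T + t)
p(P) = 8 + (5 + P)/(1 + P) (p(P) = (5 + P)/(1 + P) + 8 = 8 + (5 + P)/(1 + P))
p(S(5, 1))*((13 + 9)*(W - 34)) = ((13 + 9*(4 + 1 + 5))/(1 + (4 + 1 + 5)))*((13 + 9)*(30 - 34)) = ((13 + 9*10)/(1 + 10))*(22*(-4)) = ((13 + 90)/11)*(-88) = ((1/11)*103)*(-88) = (103/11)*(-88) = -824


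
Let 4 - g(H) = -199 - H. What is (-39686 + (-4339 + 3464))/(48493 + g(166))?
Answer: -40561/48862 ≈ -0.83011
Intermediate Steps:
g(H) = 203 + H (g(H) = 4 - (-199 - H) = 4 + (199 + H) = 203 + H)
(-39686 + (-4339 + 3464))/(48493 + g(166)) = (-39686 + (-4339 + 3464))/(48493 + (203 + 166)) = (-39686 - 875)/(48493 + 369) = -40561/48862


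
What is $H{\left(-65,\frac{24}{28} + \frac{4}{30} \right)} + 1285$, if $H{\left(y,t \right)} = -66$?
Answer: $1219$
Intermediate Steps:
$H{\left(-65,\frac{24}{28} + \frac{4}{30} \right)} + 1285 = -66 + 1285 = 1219$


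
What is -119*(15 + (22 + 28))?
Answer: -7735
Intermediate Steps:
-119*(15 + (22 + 28)) = -119*(15 + 50) = -119*65 = -7735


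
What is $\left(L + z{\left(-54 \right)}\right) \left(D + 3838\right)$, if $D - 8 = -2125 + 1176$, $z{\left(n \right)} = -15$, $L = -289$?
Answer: $-880688$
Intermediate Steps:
$D = -941$ ($D = 8 + \left(-2125 + 1176\right) = 8 - 949 = -941$)
$\left(L + z{\left(-54 \right)}\right) \left(D + 3838\right) = \left(-289 - 15\right) \left(-941 + 3838\right) = \left(-304\right) 2897 = -880688$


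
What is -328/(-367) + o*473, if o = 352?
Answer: 61104360/367 ≈ 1.6650e+5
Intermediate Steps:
-328/(-367) + o*473 = -328/(-367) + 352*473 = -328*(-1/367) + 166496 = 328/367 + 166496 = 61104360/367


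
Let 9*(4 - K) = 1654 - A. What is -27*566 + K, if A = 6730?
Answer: -14714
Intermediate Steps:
K = 568 (K = 4 - (1654 - 1*6730)/9 = 4 - (1654 - 6730)/9 = 4 - ⅑*(-5076) = 4 + 564 = 568)
-27*566 + K = -27*566 + 568 = -15282 + 568 = -14714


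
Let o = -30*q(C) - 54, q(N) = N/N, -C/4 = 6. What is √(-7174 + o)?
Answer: I*√7258 ≈ 85.194*I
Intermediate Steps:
C = -24 (C = -4*6 = -24)
q(N) = 1
o = -84 (o = -30*1 - 54 = -30 - 54 = -84)
√(-7174 + o) = √(-7174 - 84) = √(-7258) = I*√7258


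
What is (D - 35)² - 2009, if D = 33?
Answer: -2005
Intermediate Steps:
(D - 35)² - 2009 = (33 - 35)² - 2009 = (-2)² - 2009 = 4 - 2009 = -2005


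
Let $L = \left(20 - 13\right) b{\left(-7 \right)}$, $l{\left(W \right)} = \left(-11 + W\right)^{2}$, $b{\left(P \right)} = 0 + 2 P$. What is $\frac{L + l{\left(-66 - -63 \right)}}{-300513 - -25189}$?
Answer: $- \frac{7}{19666} \approx -0.00035594$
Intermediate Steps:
$b{\left(P \right)} = 2 P$
$L = -98$ ($L = \left(20 - 13\right) 2 \left(-7\right) = 7 \left(-14\right) = -98$)
$\frac{L + l{\left(-66 - -63 \right)}}{-300513 - -25189} = \frac{-98 + \left(-11 - 3\right)^{2}}{-300513 - -25189} = \frac{-98 + \left(-11 + \left(-66 + 63\right)\right)^{2}}{-300513 + \left(-151067 + 176256\right)} = \frac{-98 + \left(-11 - 3\right)^{2}}{-300513 + 25189} = \frac{-98 + \left(-14\right)^{2}}{-275324} = \left(-98 + 196\right) \left(- \frac{1}{275324}\right) = 98 \left(- \frac{1}{275324}\right) = - \frac{7}{19666}$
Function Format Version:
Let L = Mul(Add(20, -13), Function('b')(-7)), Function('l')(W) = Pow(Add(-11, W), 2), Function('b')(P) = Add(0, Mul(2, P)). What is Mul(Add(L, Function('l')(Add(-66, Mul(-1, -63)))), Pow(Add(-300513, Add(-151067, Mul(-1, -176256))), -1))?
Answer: Rational(-7, 19666) ≈ -0.00035594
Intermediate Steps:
Function('b')(P) = Mul(2, P)
L = -98 (L = Mul(Add(20, -13), Mul(2, -7)) = Mul(7, -14) = -98)
Mul(Add(L, Function('l')(Add(-66, Mul(-1, -63)))), Pow(Add(-300513, Add(-151067, Mul(-1, -176256))), -1)) = Mul(Add(-98, Pow(Add(-11, Add(-66, Mul(-1, -63))), 2)), Pow(Add(-300513, Add(-151067, Mul(-1, -176256))), -1)) = Mul(Add(-98, Pow(Add(-11, Add(-66, 63)), 2)), Pow(Add(-300513, Add(-151067, 176256)), -1)) = Mul(Add(-98, Pow(Add(-11, -3), 2)), Pow(Add(-300513, 25189), -1)) = Mul(Add(-98, Pow(-14, 2)), Pow(-275324, -1)) = Mul(Add(-98, 196), Rational(-1, 275324)) = Mul(98, Rational(-1, 275324)) = Rational(-7, 19666)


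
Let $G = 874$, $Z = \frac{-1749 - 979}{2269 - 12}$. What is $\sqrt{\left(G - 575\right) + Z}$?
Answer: $\frac{\sqrt{1516963555}}{2257} \approx 17.257$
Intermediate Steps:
$Z = - \frac{2728}{2257} \approx -1.2087$
$\sqrt{\left(G - 575\right) + Z} = \sqrt{\left(874 - 575\right) - \frac{2728}{2257}} = \sqrt{299 - \frac{2728}{2257}} = \sqrt{\frac{672115}{2257}} = \frac{\sqrt{1516963555}}{2257}$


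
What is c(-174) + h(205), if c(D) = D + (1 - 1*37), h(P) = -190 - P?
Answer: -605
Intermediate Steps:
c(D) = -36 + D (c(D) = D + (1 - 37) = D - 36 = -36 + D)
c(-174) + h(205) = (-36 - 174) + (-190 - 1*205) = -210 + (-190 - 205) = -210 - 395 = -605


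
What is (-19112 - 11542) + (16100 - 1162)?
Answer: -15716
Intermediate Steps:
(-19112 - 11542) + (16100 - 1162) = -30654 + 14938 = -15716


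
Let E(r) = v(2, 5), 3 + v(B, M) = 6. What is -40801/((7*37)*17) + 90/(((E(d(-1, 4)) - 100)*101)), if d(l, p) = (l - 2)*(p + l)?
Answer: -400123667/43136191 ≈ -9.2758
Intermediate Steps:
v(B, M) = 3 (v(B, M) = -3 + 6 = 3)
d(l, p) = (-2 + l)*(l + p)
E(r) = 3
-40801/((7*37)*17) + 90/(((E(d(-1, 4)) - 100)*101)) = -40801/((7*37)*17) + 90/(((3 - 100)*101)) = -40801/(259*17) + 90/((-97*101)) = -40801/4403 + 90/(-9797) = -40801*1/4403 + 90*(-1/9797) = -40801/4403 - 90/9797 = -400123667/43136191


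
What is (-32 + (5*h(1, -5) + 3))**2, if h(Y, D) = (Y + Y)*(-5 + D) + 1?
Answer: 15376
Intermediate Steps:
h(Y, D) = 1 + 2*Y*(-5 + D) (h(Y, D) = (2*Y)*(-5 + D) + 1 = 2*Y*(-5 + D) + 1 = 1 + 2*Y*(-5 + D))
(-32 + (5*h(1, -5) + 3))**2 = (-32 + (5*(1 - 10*1 + 2*(-5)*1) + 3))**2 = (-32 + (5*(1 - 10 - 10) + 3))**2 = (-32 + (5*(-19) + 3))**2 = (-32 + (-95 + 3))**2 = (-32 - 92)**2 = (-124)**2 = 15376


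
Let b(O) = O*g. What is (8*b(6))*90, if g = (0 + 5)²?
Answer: 108000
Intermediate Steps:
g = 25 (g = 5² = 25)
b(O) = 25*O (b(O) = O*25 = 25*O)
(8*b(6))*90 = (8*(25*6))*90 = (8*150)*90 = 1200*90 = 108000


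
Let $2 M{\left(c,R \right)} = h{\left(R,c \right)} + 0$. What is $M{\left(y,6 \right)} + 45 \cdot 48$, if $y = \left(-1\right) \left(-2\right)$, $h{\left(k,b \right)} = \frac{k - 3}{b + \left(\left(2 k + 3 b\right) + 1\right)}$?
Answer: $\frac{30241}{14} \approx 2160.1$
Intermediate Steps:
$h{\left(k,b \right)} = \frac{-3 + k}{1 + 2 k + 4 b}$ ($h{\left(k,b \right)} = \frac{-3 + k}{b + \left(1 + 2 k + 3 b\right)} = \frac{-3 + k}{1 + 2 k + 4 b}$)
$y = 2$
$M{\left(c,R \right)} = \frac{-3 + R}{2 \left(1 + 2 R + 4 c\right)}$ ($M{\left(c,R \right)} = \frac{\frac{-3 + R}{1 + 2 R + 4 c} + 0}{2} = \frac{\frac{1}{1 + 2 R + 4 c} \left(-3 + R\right)}{2} = \frac{-3 + R}{2 \left(1 + 2 R + 4 c\right)}$)
$M{\left(y,6 \right)} + 45 \cdot 48 = \frac{-3 + 6}{2 \left(1 + 2 \cdot 6 + 4 \cdot 2\right)} + 45 \cdot 48 = \frac{1}{2} \frac{1}{1 + 12 + 8} \cdot 3 + 2160 = \frac{1}{2} \cdot \frac{1}{21} \cdot 3 + 2160 = \frac{1}{14} + 2160 = \frac{30241}{14}$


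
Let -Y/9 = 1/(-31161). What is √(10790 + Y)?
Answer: √1164130638671/10387 ≈ 103.87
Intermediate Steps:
Y = 3/10387 (Y = -9/(-31161) = -9*(-1/31161) = 3/10387 ≈ 0.00028882)
√(10790 + Y) = √(10790 + 3/10387) = √(112075733/10387) = √1164130638671/10387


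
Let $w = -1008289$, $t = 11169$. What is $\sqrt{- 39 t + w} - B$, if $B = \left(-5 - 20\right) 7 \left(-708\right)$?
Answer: $-123900 + 2 i \sqrt{360970} \approx -1.239 \cdot 10^{5} + 1201.6 i$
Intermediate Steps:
$B = 123900$ ($B = \left(-25\right) 7 \left(-708\right) = \left(-175\right) \left(-708\right) = 123900$)
$\sqrt{- 39 t + w} - B = \sqrt{\left(-39\right) 11169 - 1008289} - 123900 = \sqrt{-435591 - 1008289} - 123900 = \sqrt{-1443880} - 123900 = 2 i \sqrt{360970} - 123900 = -123900 + 2 i \sqrt{360970}$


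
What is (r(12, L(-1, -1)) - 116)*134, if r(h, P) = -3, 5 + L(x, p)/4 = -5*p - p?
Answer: -15946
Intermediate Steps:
L(x, p) = -20 - 24*p (L(x, p) = -20 + 4*(-5*p - p) = -20 + 4*(-6*p) = -20 - 24*p)
(r(12, L(-1, -1)) - 116)*134 = (-3 - 116)*134 = -119*134 = -15946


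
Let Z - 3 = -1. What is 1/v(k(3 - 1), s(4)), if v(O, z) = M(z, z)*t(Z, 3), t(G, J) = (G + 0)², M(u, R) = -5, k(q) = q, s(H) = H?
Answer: -1/20 ≈ -0.050000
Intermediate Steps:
Z = 2 (Z = 3 - 1 = 2)
t(G, J) = G²
v(O, z) = -20 (v(O, z) = -5*2² = -5*4 = -20)
1/v(k(3 - 1), s(4)) = 1/(-20) = -1/20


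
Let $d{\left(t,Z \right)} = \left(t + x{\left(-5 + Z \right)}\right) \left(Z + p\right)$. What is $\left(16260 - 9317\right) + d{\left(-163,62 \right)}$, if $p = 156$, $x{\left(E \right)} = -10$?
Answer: $-30771$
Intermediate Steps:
$d{\left(t,Z \right)} = \left(-10 + t\right) \left(156 + Z\right)$ ($d{\left(t,Z \right)} = \left(t - 10\right) \left(Z + 156\right) = \left(-10 + t\right) \left(156 + Z\right)$)
$\left(16260 - 9317\right) + d{\left(-163,62 \right)} = \left(16260 - 9317\right) + \left(-1560 - 620 + 156 \left(-163\right) + 62 \left(-163\right)\right) = 6943 - 37714 = -30771$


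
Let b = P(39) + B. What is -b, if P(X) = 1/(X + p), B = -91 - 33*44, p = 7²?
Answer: 135783/88 ≈ 1543.0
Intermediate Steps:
p = 49
B = -1543 (B = -91 - 1452 = -1543)
P(X) = 1/(49 + X) (P(X) = 1/(X + 49) = 1/(49 + X))
b = -135783/88 (b = 1/(49 + 39) - 1543 = 1/88 - 1543 = -135783/88 ≈ -1543.0)
-b = -1*(-135783/88) = 135783/88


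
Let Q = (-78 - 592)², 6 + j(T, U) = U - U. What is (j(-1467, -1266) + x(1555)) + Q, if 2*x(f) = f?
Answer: 899343/2 ≈ 4.4967e+5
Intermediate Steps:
x(f) = f/2
j(T, U) = -6 (j(T, U) = -6 + (U - U) = -6 + 0 = -6)
Q = 448900 (Q = (-670)² = 448900)
(j(-1467, -1266) + x(1555)) + Q = (-6 + (½)*1555) + 448900 = (-6 + 1555/2) + 448900 = 1543/2 + 448900 = 899343/2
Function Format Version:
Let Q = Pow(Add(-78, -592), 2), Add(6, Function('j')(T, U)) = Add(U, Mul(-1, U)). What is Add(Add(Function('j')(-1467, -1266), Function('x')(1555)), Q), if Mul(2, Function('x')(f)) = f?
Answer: Rational(899343, 2) ≈ 4.4967e+5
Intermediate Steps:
Function('x')(f) = Mul(Rational(1, 2), f)
Function('j')(T, U) = -6 (Function('j')(T, U) = Add(-6, Add(U, Mul(-1, U))) = Add(-6, 0) = -6)
Q = 448900 (Q = Pow(-670, 2) = 448900)
Add(Add(Function('j')(-1467, -1266), Function('x')(1555)), Q) = Add(Add(-6, Mul(Rational(1, 2), 1555)), 448900) = Add(Add(-6, Rational(1555, 2)), 448900) = Add(Rational(1543, 2), 448900) = Rational(899343, 2)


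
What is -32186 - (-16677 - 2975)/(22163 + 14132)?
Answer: -68715954/2135 ≈ -32185.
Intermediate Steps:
-32186 - (-16677 - 2975)/(22163 + 14132) = -32186 - (-19652)/36295 = -32186 - 1*(-1156/2135) = -32186 + 1156/2135 = -68715954/2135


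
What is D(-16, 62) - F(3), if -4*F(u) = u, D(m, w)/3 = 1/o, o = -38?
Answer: 51/76 ≈ 0.67105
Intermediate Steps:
D(m, w) = -3/38 (D(m, w) = 3/(-38) = 3*(-1/38) = -3/38)
F(u) = -u/4
D(-16, 62) - F(3) = -3/38 - (-1)*3/4 = -3/38 - 1*(-3/4) = -3/38 + 3/4 = 51/76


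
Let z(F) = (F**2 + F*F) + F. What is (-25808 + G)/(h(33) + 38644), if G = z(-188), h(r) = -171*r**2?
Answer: -44692/147575 ≈ -0.30284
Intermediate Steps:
z(F) = F + 2*F**2 (z(F) = (F**2 + F**2) + F = 2*F**2 + F = F + 2*F**2)
G = 70500 (G = -188*(1 + 2*(-188)) = -188*(1 - 376) = -188*(-375) = 70500)
(-25808 + G)/(h(33) + 38644) = (-25808 + 70500)/(-171*33**2 + 38644) = 44692/(-171*1089 + 38644) = 44692/(-186219 + 38644) = 44692/(-147575) = 44692*(-1/147575) = -44692/147575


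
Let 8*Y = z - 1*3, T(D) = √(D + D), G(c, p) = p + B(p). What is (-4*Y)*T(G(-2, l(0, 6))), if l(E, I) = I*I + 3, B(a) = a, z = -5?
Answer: 8*√39 ≈ 49.960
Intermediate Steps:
l(E, I) = 3 + I² (l(E, I) = I² + 3 = 3 + I²)
G(c, p) = 2*p (G(c, p) = p + p = 2*p)
T(D) = √2*√D (T(D) = √(2*D) = √2*√D)
Y = -1 (Y = (-5 - 1*3)/8 = (-5 - 3)/8 = (⅛)*(-8) = -1)
(-4*Y)*T(G(-2, l(0, 6))) = (-4*(-1))*(√2*√(2*(3 + 6²))) = 4*(√2*√(2*(3 + 36))) = 4*(√2*√(2*39)) = 4*(√2*√78) = 4*(2*√39) = 8*√39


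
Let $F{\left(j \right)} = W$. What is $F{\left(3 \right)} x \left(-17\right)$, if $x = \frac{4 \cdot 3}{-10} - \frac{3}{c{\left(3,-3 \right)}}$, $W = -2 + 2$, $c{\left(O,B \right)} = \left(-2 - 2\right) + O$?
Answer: $0$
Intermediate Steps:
$c{\left(O,B \right)} = -4 + O$
$W = 0$
$F{\left(j \right)} = 0$
$x = \frac{9}{5}$ ($x = \frac{4 \cdot 3}{-10} - \frac{3}{-4 + 3} = 12 \left(- \frac{1}{10}\right) - \frac{3}{-1} = - \frac{6}{5} - -3 = - \frac{6}{5} + 3 = \frac{9}{5} \approx 1.8$)
$F{\left(3 \right)} x \left(-17\right) = 0 \cdot \frac{9}{5} \left(-17\right) = 0 \left(-17\right) = 0$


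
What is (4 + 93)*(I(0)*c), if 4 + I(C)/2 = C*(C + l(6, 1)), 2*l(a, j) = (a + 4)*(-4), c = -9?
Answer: 6984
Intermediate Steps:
l(a, j) = -8 - 2*a (l(a, j) = ((a + 4)*(-4))/2 = ((4 + a)*(-4))/2 = (-16 - 4*a)/2 = -8 - 2*a)
I(C) = -8 + 2*C*(-20 + C) (I(C) = -8 + 2*(C*(C + (-8 - 2*6))) = -8 + 2*(C*(C + (-8 - 12))) = -8 + 2*(C*(C - 20)) = -8 + 2*(C*(-20 + C)) = -8 + 2*C*(-20 + C))
(4 + 93)*(I(0)*c) = (4 + 93)*((-8 - 40*0 + 2*0²)*(-9)) = 97*((-8 + 0 + 2*0)*(-9)) = 97*((-8 + 0 + 0)*(-9)) = 97*(-8*(-9)) = 97*72 = 6984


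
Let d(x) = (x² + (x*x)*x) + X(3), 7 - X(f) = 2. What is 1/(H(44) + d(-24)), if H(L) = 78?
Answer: -1/13165 ≈ -7.5959e-5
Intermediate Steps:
X(f) = 5 (X(f) = 7 - 1*2 = 7 - 2 = 5)
d(x) = 5 + x² + x³ (d(x) = (x² + (x*x)*x) + 5 = (x² + x²*x) + 5 = (x² + x³) + 5 = 5 + x² + x³)
1/(H(44) + d(-24)) = 1/(78 + (5 + (-24)² + (-24)³)) = 1/(78 + (5 + 576 - 13824)) = 1/(78 - 13243) = 1/(-13165) = -1/13165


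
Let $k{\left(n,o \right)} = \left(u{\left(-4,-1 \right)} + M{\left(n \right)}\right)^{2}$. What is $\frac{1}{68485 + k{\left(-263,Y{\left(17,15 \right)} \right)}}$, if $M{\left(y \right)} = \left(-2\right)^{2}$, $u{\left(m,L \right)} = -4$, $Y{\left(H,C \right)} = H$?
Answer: $\frac{1}{68485} \approx 1.4602 \cdot 10^{-5}$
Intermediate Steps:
$M{\left(y \right)} = 4$
$k{\left(n,o \right)} = 0$ ($k{\left(n,o \right)} = \left(-4 + 4\right)^{2} = 0^{2} = 0$)
$\frac{1}{68485 + k{\left(-263,Y{\left(17,15 \right)} \right)}} = \frac{1}{68485 + 0} = \frac{1}{68485}$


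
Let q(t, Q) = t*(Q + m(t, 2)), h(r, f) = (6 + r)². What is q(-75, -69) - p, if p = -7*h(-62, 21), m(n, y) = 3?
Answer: 26902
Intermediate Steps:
q(t, Q) = t*(3 + Q) (q(t, Q) = t*(Q + 3) = t*(3 + Q))
p = -21952 (p = -7*(6 - 62)² = -7*(-56)² = -7*3136 = -21952)
q(-75, -69) - p = -75*(3 - 69) - 1*(-21952) = -75*(-66) + 21952 = 4950 + 21952 = 26902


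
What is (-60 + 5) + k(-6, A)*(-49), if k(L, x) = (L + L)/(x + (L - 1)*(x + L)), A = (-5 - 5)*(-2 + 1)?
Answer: -263/3 ≈ -87.667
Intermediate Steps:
A = 10 (A = -10*(-1) = 10)
k(L, x) = 2*L/(x + (-1 + L)*(L + x)) (k(L, x) = (2*L)/(x + (-1 + L)*(L + x)) = 2*L/(x + (-1 + L)*(L + x)))
(-60 + 5) + k(-6, A)*(-49) = (-60 + 5) + (2/(-1 - 6 + 10))*(-49) = -55 + (2/3)*(-49) = -55 + (2*(⅓))*(-49) = -55 + (⅔)*(-49) = -55 - 98/3 = -263/3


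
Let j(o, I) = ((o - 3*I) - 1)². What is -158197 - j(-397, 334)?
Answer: -2118197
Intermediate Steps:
j(o, I) = (-1 + o - 3*I)²
-158197 - j(-397, 334) = -158197 - (1 - 1*(-397) + 3*334)² = -158197 - (1 + 397 + 1002)² = -158197 - 1*1400² = -158197 - 1*1960000 = -158197 - 1960000 = -2118197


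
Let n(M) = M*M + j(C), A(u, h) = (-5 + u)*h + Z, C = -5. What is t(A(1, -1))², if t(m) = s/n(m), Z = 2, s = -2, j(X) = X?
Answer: 4/961 ≈ 0.0041623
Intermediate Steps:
A(u, h) = 2 + h*(-5 + u) (A(u, h) = (-5 + u)*h + 2 = h*(-5 + u) + 2 = 2 + h*(-5 + u))
n(M) = -5 + M² (n(M) = M*M - 5 = M² - 5 = -5 + M²)
t(m) = -2/(-5 + m²)
t(A(1, -1))² = (-2/(-5 + (2 - 5*(-1) - 1*1)²))² = (-2/(-5 + (2 + 5 - 1)²))² = (-2/(-5 + 6²))² = (-2/(-5 + 36))² = (-2/31)² = 4/961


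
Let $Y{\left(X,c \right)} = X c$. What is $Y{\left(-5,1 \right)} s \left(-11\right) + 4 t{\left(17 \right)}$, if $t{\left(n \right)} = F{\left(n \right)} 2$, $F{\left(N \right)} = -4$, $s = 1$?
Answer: $23$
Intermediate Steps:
$t{\left(n \right)} = -8$ ($t{\left(n \right)} = \left(-4\right) 2 = -8$)
$Y{\left(-5,1 \right)} s \left(-11\right) + 4 t{\left(17 \right)} = \left(-5\right) 1 \cdot 1 \left(-11\right) + 4 \left(-8\right) = \left(-5\right) 1 \left(-11\right) - 32 = \left(-5\right) \left(-11\right) - 32 = 55 - 32 = 23$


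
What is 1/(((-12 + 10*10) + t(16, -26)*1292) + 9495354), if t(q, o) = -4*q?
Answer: 1/9412754 ≈ 1.0624e-7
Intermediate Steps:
1/(((-12 + 10*10) + t(16, -26)*1292) + 9495354) = 1/(((-12 + 10*10) - 4*16*1292) + 9495354) = 1/(((-12 + 100) - 64*1292) + 9495354) = 1/((88 - 82688) + 9495354) = 1/(-82600 + 9495354) = 1/9412754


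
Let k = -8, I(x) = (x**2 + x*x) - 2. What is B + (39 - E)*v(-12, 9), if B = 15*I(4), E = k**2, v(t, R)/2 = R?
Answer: 0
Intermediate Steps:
I(x) = -2 + 2*x**2 (I(x) = (x**2 + x**2) - 2 = 2*x**2 - 2 = -2 + 2*x**2)
v(t, R) = 2*R
E = 64 (E = (-8)**2 = 64)
B = 450 (B = 15*(-2 + 2*4**2) = 15*(-2 + 2*16) = 15*(-2 + 32) = 15*30 = 450)
B + (39 - E)*v(-12, 9) = 450 + (39 - 1*64)*(2*9) = 450 + (39 - 64)*18 = 450 - 25*18 = 450 - 450 = 0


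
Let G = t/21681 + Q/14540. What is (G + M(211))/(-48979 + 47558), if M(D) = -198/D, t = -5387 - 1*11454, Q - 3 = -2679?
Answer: 410152322/306880669305 ≈ 0.0013365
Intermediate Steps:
Q = -2676 (Q = 3 - 2679 = -2676)
t = -16841 (t = -5387 - 11454 = -16841)
G = -6883784/7164585 (G = -16841/21681 - 2676/14540 = -16841*1/21681 - 2676*1/14540 = -1531/1971 - 669/3635 = -6883784/7164585 ≈ -0.96081)
(G + M(211))/(-48979 + 47558) = (-6883784/7164585 - 198/211)/(-48979 + 47558) = (-6883784/7164585 - 198*1/211)/(-1421) = (-6883784/7164585 - 198/211)*(-1/1421) = -2871066254/1511727435*(-1/1421) = 410152322/306880669305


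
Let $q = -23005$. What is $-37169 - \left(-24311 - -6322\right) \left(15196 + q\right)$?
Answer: $-140513270$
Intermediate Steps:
$-37169 - \left(-24311 - -6322\right) \left(15196 + q\right) = -37169 - \left(-24311 - -6322\right) \left(15196 - 23005\right) = -37169 - \left(-24311 + 6322\right) \left(-7809\right) = -37169 - \left(-17989\right) \left(-7809\right) = -37169 - 140476101 = -140513270$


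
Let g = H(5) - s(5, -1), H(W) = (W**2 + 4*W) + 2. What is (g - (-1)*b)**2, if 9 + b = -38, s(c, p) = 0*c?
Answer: 0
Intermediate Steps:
s(c, p) = 0
b = -47 (b = -9 - 38 = -47)
H(W) = 2 + W**2 + 4*W
g = 47 (g = (2 + 5**2 + 4*5) - 1*0 = (2 + 25 + 20) + 0 = 47 + 0 = 47)
(g - (-1)*b)**2 = (47 - (-1)*(-47))**2 = (47 - 1*47)**2 = (47 - 47)**2 = 0**2 = 0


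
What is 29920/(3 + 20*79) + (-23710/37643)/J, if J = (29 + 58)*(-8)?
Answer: 391963705345/20736926412 ≈ 18.902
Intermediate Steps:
J = -696 (J = 87*(-8) = -696)
29920/(3 + 20*79) + (-23710/37643)/J = 29920/(3 + 20*79) - 23710/37643/(-696) = 29920/(3 + 1580) - 23710*1/37643*(-1/696) = 29920/1583 - 23710/37643*(-1/696) = 29920*(1/1583) + 11855/13099764 = 29920/1583 + 11855/13099764 = 391963705345/20736926412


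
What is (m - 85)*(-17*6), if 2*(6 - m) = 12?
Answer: 8670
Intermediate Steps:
m = 0 (m = 6 - ½*12 = 6 - 6 = 0)
(m - 85)*(-17*6) = (0 - 85)*(-17*6) = -85*(-102) = 8670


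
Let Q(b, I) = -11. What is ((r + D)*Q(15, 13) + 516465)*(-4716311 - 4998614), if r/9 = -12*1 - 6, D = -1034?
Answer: -5145228293425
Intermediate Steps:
r = -162 (r = 9*(-12*1 - 6) = 9*(-12 - 6) = 9*(-18) = -162)
((r + D)*Q(15, 13) + 516465)*(-4716311 - 4998614) = ((-162 - 1034)*(-11) + 516465)*(-4716311 - 4998614) = (-1196*(-11) + 516465)*(-9714925) = (13156 + 516465)*(-9714925) = 529621*(-9714925) = -5145228293425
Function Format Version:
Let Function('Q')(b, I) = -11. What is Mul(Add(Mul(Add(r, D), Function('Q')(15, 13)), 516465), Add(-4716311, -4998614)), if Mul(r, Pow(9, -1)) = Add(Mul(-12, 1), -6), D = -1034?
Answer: -5145228293425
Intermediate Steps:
r = -162 (r = Mul(9, Add(Mul(-12, 1), -6)) = Mul(9, Add(-12, -6)) = Mul(9, -18) = -162)
Mul(Add(Mul(Add(r, D), Function('Q')(15, 13)), 516465), Add(-4716311, -4998614)) = Mul(Add(Mul(Add(-162, -1034), -11), 516465), Add(-4716311, -4998614)) = Mul(Add(Mul(-1196, -11), 516465), -9714925) = Mul(Add(13156, 516465), -9714925) = Mul(529621, -9714925) = -5145228293425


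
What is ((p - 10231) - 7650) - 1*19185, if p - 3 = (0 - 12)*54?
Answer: -37711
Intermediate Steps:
p = -645 (p = 3 + (0 - 12)*54 = 3 - 12*54 = 3 - 648 = -645)
((p - 10231) - 7650) - 1*19185 = ((-645 - 10231) - 7650) - 1*19185 = (-10876 - 7650) - 19185 = -18526 - 19185 = -37711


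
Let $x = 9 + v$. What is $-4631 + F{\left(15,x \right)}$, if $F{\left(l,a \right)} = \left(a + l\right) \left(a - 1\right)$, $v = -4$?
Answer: $-4551$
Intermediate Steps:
$x = 5$ ($x = 9 - 4 = 5$)
$F{\left(l,a \right)} = \left(-1 + a\right) \left(a + l\right)$ ($F{\left(l,a \right)} = \left(a + l\right) \left(-1 + a\right) = \left(-1 + a\right) \left(a + l\right)$)
$-4631 + F{\left(15,x \right)} = -4631 + \left(5^{2} - 5 - 15 + 5 \cdot 15\right) = -4631 + \left(25 - 5 - 15 + 75\right) = -4631 + 80 = -4551$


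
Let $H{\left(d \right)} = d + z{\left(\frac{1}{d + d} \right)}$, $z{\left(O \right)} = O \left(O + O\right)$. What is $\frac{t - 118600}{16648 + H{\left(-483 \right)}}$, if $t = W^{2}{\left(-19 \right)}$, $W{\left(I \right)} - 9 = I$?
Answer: $- \frac{55289493000}{7542233371} \approx -7.3307$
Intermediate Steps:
$W{\left(I \right)} = 9 + I$
$z{\left(O \right)} = 2 O^{2}$ ($z{\left(O \right)} = O 2 O = 2 O^{2}$)
$t = 100$ ($t = \left(9 - 19\right)^{2} = \left(-10\right)^{2} = 100$)
$H{\left(d \right)} = d + \frac{1}{2 d^{2}}$ ($H{\left(d \right)} = d + 2 \left(\frac{1}{d + d}\right)^{2} = d + 2 \left(\frac{1}{2 d}\right)^{2} = d + 2 \frac{1}{4 d^{2}} = d + \frac{1}{2 d^{2}}$)
$\frac{t - 118600}{16648 + H{\left(-483 \right)}} = \frac{100 - 118600}{16648 - \left(483 - \frac{1}{2 \cdot 233289}\right)} = - \frac{118500}{16648 + \left(-483 + \frac{1}{2} \cdot \frac{1}{233289}\right)} = - \frac{118500}{16648 + \left(-483 + \frac{1}{466578}\right)} = - \frac{118500}{16648 - \frac{225357173}{466578}} = - \frac{118500}{\frac{7542233371}{466578}} = \left(-118500\right) \frac{466578}{7542233371} = - \frac{55289493000}{7542233371}$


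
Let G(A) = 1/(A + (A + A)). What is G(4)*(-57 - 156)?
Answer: -71/4 ≈ -17.750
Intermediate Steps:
G(A) = 1/(3*A) (G(A) = 1/(A + 2*A) = 1/(3*A))
G(4)*(-57 - 156) = ((1/3)/4)*(-57 - 156) = ((1/3)*(1/4))*(-213) = (1/12)*(-213) = -71/4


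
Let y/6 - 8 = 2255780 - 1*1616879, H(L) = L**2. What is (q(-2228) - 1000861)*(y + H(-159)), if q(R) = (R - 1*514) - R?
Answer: -3864040760625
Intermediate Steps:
q(R) = -514 (q(R) = (R - 514) - R = (-514 + R) - R = -514)
y = 3833454 (y = 48 + 6*(2255780 - 1*1616879) = 48 + 6*(2255780 - 1616879) = 48 + 6*638901 = 48 + 3833406 = 3833454)
(q(-2228) - 1000861)*(y + H(-159)) = (-514 - 1000861)*(3833454 + (-159)**2) = -1001375*(3833454 + 25281) = -1001375*3858735 = -3864040760625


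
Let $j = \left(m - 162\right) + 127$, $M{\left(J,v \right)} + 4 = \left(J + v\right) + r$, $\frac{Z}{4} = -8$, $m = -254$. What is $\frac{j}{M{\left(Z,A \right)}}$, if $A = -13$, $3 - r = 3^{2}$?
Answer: $\frac{289}{55} \approx 5.2545$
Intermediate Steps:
$r = -6$ ($r = 3 - 3^{2} = 3 - 9 = -6$)
$Z = -32$ ($Z = 4 \left(-8\right) = -32$)
$M{\left(J,v \right)} = -10 + J + v$ ($M{\left(J,v \right)} = -4 - \left(6 - J - v\right) = -4 + \left(-6 + J + v\right) = -10 + J + v$)
$j = -289$ ($j = \left(-254 - 162\right) + 127 = -416 + 127 = -289$)
$\frac{j}{M{\left(Z,A \right)}} = - \frac{289}{-10 - 32 - 13} = - \frac{289}{-55} = \left(-289\right) \left(- \frac{1}{55}\right) = \frac{289}{55}$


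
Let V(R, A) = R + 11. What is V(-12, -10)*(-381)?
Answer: 381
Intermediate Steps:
V(R, A) = 11 + R
V(-12, -10)*(-381) = (11 - 12)*(-381) = -1*(-381) = 381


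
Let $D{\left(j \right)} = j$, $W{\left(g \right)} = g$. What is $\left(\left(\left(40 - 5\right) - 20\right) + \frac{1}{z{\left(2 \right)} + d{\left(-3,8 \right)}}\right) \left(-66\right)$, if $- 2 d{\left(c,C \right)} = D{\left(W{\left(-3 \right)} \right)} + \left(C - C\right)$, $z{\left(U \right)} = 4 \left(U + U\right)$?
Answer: $- \frac{34782}{35} \approx -993.77$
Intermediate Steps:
$z{\left(U \right)} = 8 U$ ($z{\left(U \right)} = 4 \cdot 2 U = 8 U$)
$d{\left(c,C \right)} = \frac{3}{2}$ ($d{\left(c,C \right)} = - \frac{-3 + \left(C - C\right)}{2} = - \frac{-3 + 0}{2} = \left(- \frac{1}{2}\right) \left(-3\right) = \frac{3}{2}$)
$\left(\left(\left(40 - 5\right) - 20\right) + \frac{1}{z{\left(2 \right)} + d{\left(-3,8 \right)}}\right) \left(-66\right) = \left(\left(\left(40 - 5\right) - 20\right) + \frac{1}{8 \cdot 2 + \frac{3}{2}}\right) \left(-66\right) = \left(\left(35 - 20\right) + \frac{1}{16 + \frac{3}{2}}\right) \left(-66\right) = \left(15 + \frac{1}{\frac{35}{2}}\right) \left(-66\right) = \left(15 + \frac{2}{35}\right) \left(-66\right) = \frac{527}{35} \left(-66\right) = - \frac{34782}{35}$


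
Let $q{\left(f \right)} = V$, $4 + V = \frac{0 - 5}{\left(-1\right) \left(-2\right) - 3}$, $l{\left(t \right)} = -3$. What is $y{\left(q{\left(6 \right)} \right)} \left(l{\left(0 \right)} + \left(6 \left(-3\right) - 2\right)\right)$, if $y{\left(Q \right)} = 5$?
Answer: $-115$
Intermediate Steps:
$V = 1$ ($V = -4 + \frac{0 - 5}{\left(-1\right) \left(-2\right) - 3} = -4 - \frac{5}{2 - 3} = -4 - \frac{5}{-1} = -4 - -5 = -4 + 5 = 1$)
$q{\left(f \right)} = 1$
$y{\left(q{\left(6 \right)} \right)} \left(l{\left(0 \right)} + \left(6 \left(-3\right) - 2\right)\right) = 5 \left(-3 + \left(6 \left(-3\right) - 2\right)\right) = 5 \left(-3 - 20\right) = 5 \left(-23\right) = -115$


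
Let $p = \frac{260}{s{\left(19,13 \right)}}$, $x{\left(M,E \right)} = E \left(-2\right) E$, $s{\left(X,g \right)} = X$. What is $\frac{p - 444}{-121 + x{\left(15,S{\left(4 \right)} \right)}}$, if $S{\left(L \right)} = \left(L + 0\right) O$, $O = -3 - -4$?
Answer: $\frac{8176}{2907} \approx 2.8125$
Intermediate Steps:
$O = 1$ ($O = -3 + 4 = 1$)
$S{\left(L \right)} = L$ ($S{\left(L \right)} = \left(L + 0\right) 1 = L 1 = L$)
$x{\left(M,E \right)} = - 2 E^{2}$ ($x{\left(M,E \right)} = - 2 E E = - 2 E^{2}$)
$p = \frac{260}{19} \approx 13.684$
$\frac{p - 444}{-121 + x{\left(15,S{\left(4 \right)} \right)}} = \frac{\frac{260}{19} - 444}{-121 - 2 \cdot 4^{2}} = - \frac{8176}{19 \left(-121 - 32\right)} = - \frac{8176}{19 \left(-153\right)} = \left(- \frac{8176}{19}\right) \left(- \frac{1}{153}\right) = \frac{8176}{2907}$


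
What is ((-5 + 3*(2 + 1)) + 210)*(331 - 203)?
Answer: 27392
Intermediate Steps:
((-5 + 3*(2 + 1)) + 210)*(331 - 203) = ((-5 + 3*3) + 210)*128 = ((-5 + 9) + 210)*128 = (4 + 210)*128 = 214*128 = 27392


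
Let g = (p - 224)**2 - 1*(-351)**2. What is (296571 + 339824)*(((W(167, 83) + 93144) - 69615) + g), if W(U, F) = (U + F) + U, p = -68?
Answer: -8903802445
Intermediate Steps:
W(U, F) = F + 2*U (W(U, F) = (F + U) + U = F + 2*U)
g = -37937 (g = (-68 - 224)**2 - 1*(-351)**2 = (-292)**2 - 1*123201 = 85264 - 123201 = -37937)
(296571 + 339824)*(((W(167, 83) + 93144) - 69615) + g) = (296571 + 339824)*((((83 + 2*167) + 93144) - 69615) - 37937) = 636395*((((83 + 334) + 93144) - 69615) - 37937) = 636395*(((417 + 93144) - 69615) - 37937) = 636395*((93561 - 69615) - 37937) = 636395*(23946 - 37937) = 636395*(-13991) = -8903802445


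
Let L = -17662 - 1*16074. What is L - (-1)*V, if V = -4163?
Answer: -37899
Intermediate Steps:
L = -33736 (L = -17662 - 16074 = -33736)
L - (-1)*V = -33736 - (-1)*(-4163) = -33736 - 1*4163 = -33736 - 4163 = -37899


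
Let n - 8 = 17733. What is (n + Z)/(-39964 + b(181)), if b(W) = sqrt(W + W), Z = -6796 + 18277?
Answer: -583914004/798560467 - 14611*sqrt(362)/798560467 ≈ -0.73156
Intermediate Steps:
Z = 11481
b(W) = sqrt(2)*sqrt(W) (b(W) = sqrt(2*W) = sqrt(2)*sqrt(W))
n = 17741 (n = 8 + 17733 = 17741)
(n + Z)/(-39964 + b(181)) = (17741 + 11481)/(-39964 + sqrt(2)*sqrt(181)) = 29222/(-39964 + sqrt(362))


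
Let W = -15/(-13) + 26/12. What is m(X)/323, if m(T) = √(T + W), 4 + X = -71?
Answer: I*√436098/25194 ≈ 0.026212*I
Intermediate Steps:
X = -75 (X = -4 - 71 = -75)
W = 259/78 (W = -15*(-1/13) + 26*(1/12) = 15/13 + 13/6 = 259/78 ≈ 3.3205)
m(T) = √(259/78 + T) (m(T) = √(T + 259/78) = √(259/78 + T))
m(X)/323 = (√(20202 + 6084*(-75))/78)/323 = (√(20202 - 456300)/78)*(1/323) = (√(-436098)/78)*(1/323) = ((I*√436098)/78)*(1/323) = (I*√436098/78)*(1/323) = I*√436098/25194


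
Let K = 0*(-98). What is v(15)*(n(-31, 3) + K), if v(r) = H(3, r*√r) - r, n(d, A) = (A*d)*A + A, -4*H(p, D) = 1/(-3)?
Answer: 4117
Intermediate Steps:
H(p, D) = 1/12 (H(p, D) = -¼/(-3) = -¼*(-⅓) = 1/12)
n(d, A) = A + d*A² (n(d, A) = d*A² + A = A + d*A²)
K = 0
v(r) = 1/12 - r
v(15)*(n(-31, 3) + K) = (1/12 - 1*15)*(3*(1 + 3*(-31)) + 0) = (1/12 - 15)*(3*(1 - 93) + 0) = -179*(3*(-92) + 0)/12 = -179*(-276 + 0)/12 = -179/12*(-276) = 4117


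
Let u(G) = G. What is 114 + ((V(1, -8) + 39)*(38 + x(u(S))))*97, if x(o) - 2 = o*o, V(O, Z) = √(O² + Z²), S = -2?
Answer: 166566 + 4268*√65 ≈ 2.0098e+5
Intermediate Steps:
x(o) = 2 + o² (x(o) = 2 + o*o = 2 + o²)
114 + ((V(1, -8) + 39)*(38 + x(u(S))))*97 = 114 + ((√(1² + (-8)²) + 39)*(38 + (2 + (-2)²)))*97 = 114 + ((√(1 + 64) + 39)*(38 + (2 + 4)))*97 = 114 + ((√65 + 39)*(38 + 6))*97 = 114 + ((39 + √65)*44)*97 = 114 + (1716 + 44*√65)*97 = 114 + (166452 + 4268*√65) = 166566 + 4268*√65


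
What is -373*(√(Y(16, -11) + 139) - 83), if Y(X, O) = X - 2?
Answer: 30959 - 1119*√17 ≈ 26345.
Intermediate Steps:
Y(X, O) = -2 + X
-373*(√(Y(16, -11) + 139) - 83) = -373*(√((-2 + 16) + 139) - 83) = -373*(√(14 + 139) - 83) = -373*(√153 - 83) = -373*(3*√17 - 83) = -373*(-83 + 3*√17) = 30959 - 1119*√17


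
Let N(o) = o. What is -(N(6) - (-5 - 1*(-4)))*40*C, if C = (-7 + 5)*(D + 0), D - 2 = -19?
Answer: -9520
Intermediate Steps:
D = -17 (D = 2 - 19 = -17)
C = 34 (C = (-7 + 5)*(-17 + 0) = -2*(-17) = 34)
-(N(6) - (-5 - 1*(-4)))*40*C = -(6 - (-5 - 1*(-4)))*40*34 = -(6 - (-5 + 4))*40*34 = -(6 - 1*(-1))*40*34 = -(6 + 1)*40*34 = -7*40*34 = -280*34 = -1*9520 = -9520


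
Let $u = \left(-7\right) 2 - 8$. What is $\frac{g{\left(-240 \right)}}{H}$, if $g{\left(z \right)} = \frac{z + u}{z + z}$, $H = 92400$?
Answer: $\frac{131}{22176000} \approx 5.9073 \cdot 10^{-6}$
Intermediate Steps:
$u = -22$ ($u = -14 - 8 = -22$)
$g{\left(z \right)} = \frac{-22 + z}{2 z}$ ($g{\left(z \right)} = \frac{z - 22}{z + z} = \frac{-22 + z}{2 z}$)
$\frac{g{\left(-240 \right)}}{H} = \frac{\frac{1}{2} \frac{1}{-240} \left(-22 - 240\right)}{92400} = \frac{1}{2} \left(- \frac{1}{240}\right) \left(-262\right) \frac{1}{92400} = \frac{131}{240} \cdot \frac{1}{92400} = \frac{131}{22176000}$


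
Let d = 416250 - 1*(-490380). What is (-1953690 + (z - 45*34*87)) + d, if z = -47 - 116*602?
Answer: -1250049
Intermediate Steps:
d = 906630 (d = 416250 + 490380 = 906630)
z = -69879 (z = -47 - 69832 = -69879)
(-1953690 + (z - 45*34*87)) + d = (-1953690 + (-69879 - 45*34*87)) + 906630 = (-1953690 + (-69879 - 1530*87)) + 906630 = (-1953690 + (-69879 - 1*133110)) + 906630 = (-1953690 + (-69879 - 133110)) + 906630 = (-1953690 - 202989) + 906630 = -2156679 + 906630 = -1250049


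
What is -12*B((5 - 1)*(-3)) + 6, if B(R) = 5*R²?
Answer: -8634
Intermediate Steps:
-12*B((5 - 1)*(-3)) + 6 = -60*((5 - 1)*(-3))² + 6 = -60*(4*(-3))² + 6 = -60*(-12)² + 6 = -60*144 + 6 = -12*720 + 6 = -8640 + 6 = -8634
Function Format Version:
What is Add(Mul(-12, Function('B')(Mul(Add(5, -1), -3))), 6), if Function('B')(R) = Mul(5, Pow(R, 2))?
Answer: -8634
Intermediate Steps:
Add(Mul(-12, Function('B')(Mul(Add(5, -1), -3))), 6) = Add(Mul(-12, Mul(5, Pow(Mul(Add(5, -1), -3), 2))), 6) = Add(Mul(-12, Mul(5, Pow(Mul(4, -3), 2))), 6) = Add(Mul(-12, Mul(5, Pow(-12, 2))), 6) = Add(Mul(-12, Mul(5, 144)), 6) = Add(Mul(-12, 720), 6) = Add(-8640, 6) = -8634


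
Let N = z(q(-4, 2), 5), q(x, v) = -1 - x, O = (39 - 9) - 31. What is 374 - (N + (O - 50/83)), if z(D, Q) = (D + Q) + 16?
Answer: 29183/83 ≈ 351.60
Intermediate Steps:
O = -1 (O = 30 - 31 = -1)
z(D, Q) = 16 + D + Q
N = 24 (N = 16 + (-1 - 1*(-4)) + 5 = 16 + (-1 + 4) + 5 = 16 + 3 + 5 = 24)
374 - (N + (O - 50/83)) = 374 - (24 + (-1 - 50/83)) = 374 - (24 - 133/83) = 374 - 1*1859/83 = 374 - 1859/83 = 29183/83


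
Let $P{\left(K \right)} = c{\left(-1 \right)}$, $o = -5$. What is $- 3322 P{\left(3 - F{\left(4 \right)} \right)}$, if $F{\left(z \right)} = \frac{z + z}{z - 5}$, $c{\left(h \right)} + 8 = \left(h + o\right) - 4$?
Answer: $59796$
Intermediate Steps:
$c{\left(h \right)} = -17 + h$ ($c{\left(h \right)} = -8 + \left(\left(h - 5\right) - 4\right) = -8 + \left(\left(-5 + h\right) - 4\right) = -8 + \left(-9 + h\right) = -17 + h$)
$F{\left(z \right)} = \frac{2 z}{-5 + z}$
$P{\left(K \right)} = -18$ ($P{\left(K \right)} = -17 - 1 = -18$)
$- 3322 P{\left(3 - F{\left(4 \right)} \right)} = \left(-3322\right) \left(-18\right) = 59796$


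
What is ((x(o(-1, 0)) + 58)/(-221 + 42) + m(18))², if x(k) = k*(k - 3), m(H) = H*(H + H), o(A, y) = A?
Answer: 13439764900/32041 ≈ 4.1946e+5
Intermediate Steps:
m(H) = 2*H² (m(H) = H*(2*H) = 2*H²)
x(k) = k*(-3 + k)
((x(o(-1, 0)) + 58)/(-221 + 42) + m(18))² = ((-(-3 - 1) + 58)/(-221 + 42) + 2*18²)² = ((-1*(-4) + 58)/(-179) + 2*324)² = ((4 + 58)*(-1/179) + 648)² = (62*(-1/179) + 648)² = (-62/179 + 648)² = (115930/179)² = 13439764900/32041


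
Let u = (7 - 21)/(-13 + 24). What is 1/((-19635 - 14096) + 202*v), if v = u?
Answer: -11/373869 ≈ -2.9422e-5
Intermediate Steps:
u = -14/11 ≈ -1.2727
v = -14/11 ≈ -1.2727
1/((-19635 - 14096) + 202*v) = 1/((-19635 - 14096) + 202*(-14/11)) = 1/(-33731 - 2828/11) = 1/(-373869/11) = -11/373869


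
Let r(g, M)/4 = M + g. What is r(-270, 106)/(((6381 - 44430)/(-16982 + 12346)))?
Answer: -3041216/38049 ≈ -79.929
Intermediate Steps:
r(g, M) = 4*M + 4*g (r(g, M) = 4*(M + g) = 4*M + 4*g)
r(-270, 106)/(((6381 - 44430)/(-16982 + 12346))) = (4*106 + 4*(-270))/(((6381 - 44430)/(-16982 + 12346))) = (424 - 1080)/((-38049/(-4636))) = -656/((-38049*(-1/4636))) = -656/38049/4636 = -656*4636/38049 = -3041216/38049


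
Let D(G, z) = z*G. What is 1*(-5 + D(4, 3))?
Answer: 7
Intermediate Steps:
D(G, z) = G*z
1*(-5 + D(4, 3)) = 1*(-5 + 4*3) = 1*(-5 + 12) = 1*7 = 7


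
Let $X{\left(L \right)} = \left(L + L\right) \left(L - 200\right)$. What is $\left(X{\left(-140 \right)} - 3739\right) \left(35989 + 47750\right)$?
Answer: $7658852679$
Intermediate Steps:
$X{\left(L \right)} = 2 L \left(-200 + L\right)$
$\left(X{\left(-140 \right)} - 3739\right) \left(35989 + 47750\right) = \left(2 \left(-140\right) \left(-200 - 140\right) - 3739\right) \left(35989 + 47750\right) = \left(2 \left(-140\right) \left(-340\right) - 3739\right) 83739 = \left(95200 - 3739\right) 83739 = 91461 \cdot 83739 = 7658852679$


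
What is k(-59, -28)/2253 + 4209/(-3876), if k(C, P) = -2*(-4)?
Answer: -3150623/2910876 ≈ -1.0824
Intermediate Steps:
k(C, P) = 8
k(-59, -28)/2253 + 4209/(-3876) = 8/2253 + 4209/(-3876) = 8*(1/2253) + 4209*(-1/3876) = 8/2253 - 1403/1292 = -3150623/2910876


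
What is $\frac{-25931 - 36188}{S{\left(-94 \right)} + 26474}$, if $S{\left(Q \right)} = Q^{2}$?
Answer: $- \frac{62119}{35310} \approx -1.7592$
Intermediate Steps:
$\frac{-25931 - 36188}{S{\left(-94 \right)} + 26474} = \frac{-25931 - 36188}{\left(-94\right)^{2} + 26474} = - \frac{62119}{8836 + 26474} = - \frac{62119}{35310}$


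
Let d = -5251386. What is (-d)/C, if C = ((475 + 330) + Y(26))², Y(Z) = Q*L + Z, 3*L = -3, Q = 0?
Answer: 1750462/230187 ≈ 7.6045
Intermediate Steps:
L = -1 (L = (⅓)*(-3) = -1)
Y(Z) = Z (Y(Z) = 0*(-1) + Z = 0 + Z = Z)
C = 690561 (C = ((475 + 330) + 26)² = (805 + 26)² = 831² = 690561)
(-d)/C = -1*(-5251386)/690561 = 5251386*(1/690561) = 1750462/230187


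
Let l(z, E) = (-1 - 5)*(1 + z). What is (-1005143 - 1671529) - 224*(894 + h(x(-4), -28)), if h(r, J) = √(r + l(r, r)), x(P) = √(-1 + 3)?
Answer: -2876928 - 224*I*√(6 + 5*√2) ≈ -2.8769e+6 - 809.85*I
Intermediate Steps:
l(z, E) = -6 - 6*z (l(z, E) = -6*(1 + z) = -6 - 6*z)
x(P) = √2
h(r, J) = √(-6 - 5*r) (h(r, J) = √(r + (-6 - 6*r)) = √(-6 - 5*r))
(-1005143 - 1671529) - 224*(894 + h(x(-4), -28)) = (-1005143 - 1671529) - 224*(894 + √(-6 - 5*√2)) = -2676672 + (-200256 - 224*√(-6 - 5*√2)) = -2876928 - 224*√(-6 - 5*√2)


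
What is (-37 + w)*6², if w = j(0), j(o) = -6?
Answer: -1548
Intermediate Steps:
w = -6
(-37 + w)*6² = (-37 - 6)*6² = -43*36 = -1548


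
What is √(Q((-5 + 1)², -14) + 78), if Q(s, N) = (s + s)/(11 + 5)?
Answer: 4*√5 ≈ 8.9443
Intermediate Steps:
Q(s, N) = s/8 (Q(s, N) = (2*s)/16 = (2*s)*(1/16) = s/8)
√(Q((-5 + 1)², -14) + 78) = √((-5 + 1)²/8 + 78) = √((⅛)*(-4)² + 78) = √((⅛)*16 + 78) = √(2 + 78) = √80 = 4*√5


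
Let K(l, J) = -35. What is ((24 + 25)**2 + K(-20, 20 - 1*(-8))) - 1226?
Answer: 1140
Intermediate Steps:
((24 + 25)**2 + K(-20, 20 - 1*(-8))) - 1226 = ((24 + 25)**2 - 35) - 1226 = (49**2 - 35) - 1226 = (2401 - 35) - 1226 = 2366 - 1226 = 1140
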